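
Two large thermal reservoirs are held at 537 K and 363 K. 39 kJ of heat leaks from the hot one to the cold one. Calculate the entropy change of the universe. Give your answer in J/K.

ΔS_total = 34.8 J/K

ΔS_hot = −Q/T_H = −39000/537 = -72.63 J/K and ΔS_cold = +Q/T_C = 39000/363 = 107.4 J/K.
ΔS_total = -72.63 + 107.4 = 34.8 J/K, positive as the second law requires.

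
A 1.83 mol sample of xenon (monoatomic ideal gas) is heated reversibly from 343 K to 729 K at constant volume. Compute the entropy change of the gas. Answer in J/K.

ΔS = 17.2 J/K

At constant volume, ΔS = nC_V ln(T₂/T₁) with C_V = 3R/2 = 12.47 J mol⁻¹ K⁻¹.
ΔS = 1.83 × 12.47 × ln(729/343) = 17.2 J/K.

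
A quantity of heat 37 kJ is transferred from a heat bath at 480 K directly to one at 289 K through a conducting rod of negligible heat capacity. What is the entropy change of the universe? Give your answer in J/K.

ΔS_total = 50.9 J/K

ΔS_hot = −Q/T_H = −37000/480 = -77.08 J/K and ΔS_cold = +Q/T_C = 37000/289 = 128 J/K.
ΔS_total = -77.08 + 128 = 50.9 J/K, positive as the second law requires.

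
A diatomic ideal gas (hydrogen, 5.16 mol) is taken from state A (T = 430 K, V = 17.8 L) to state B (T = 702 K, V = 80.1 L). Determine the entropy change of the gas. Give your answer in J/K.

Entropy is a state function: ΔS = nC_V ln(T₂/T₁) + nR ln(V₂/V₁), with C_V = 5R/2 = 20.79 J mol⁻¹ K⁻¹ for a diatomic ideal gas.
ΔS = 5.16 × [20.79 × ln(702/430) + 8.314 × ln(80.1/17.8)] = 117 J/K.

ΔS = 117 J/K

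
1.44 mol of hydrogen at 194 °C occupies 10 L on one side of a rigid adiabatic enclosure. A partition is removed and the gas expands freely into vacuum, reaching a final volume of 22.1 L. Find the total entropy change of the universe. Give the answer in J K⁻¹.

For an ideal gas in free expansion Q = 0 and W = 0, so T is unchanged.
Entropy is a state function; using a reversible isothermal path, ΔS_gas = nR ln(V₂/V₁) = 1.44 × 8.314 × ln(22.1/10) = 9.49 J/K.
The insulated surroundings exchange no heat, so ΔS_surr = 0 and ΔS_universe = ΔS_gas.

ΔS_universe = 9.49 J/K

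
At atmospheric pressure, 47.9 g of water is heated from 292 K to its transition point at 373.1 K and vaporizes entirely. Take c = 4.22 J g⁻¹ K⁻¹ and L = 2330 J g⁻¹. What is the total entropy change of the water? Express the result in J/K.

ΔS = 349 J/K

Warming step: ΔS₁ = m c ln(T_tr/T_i) = 47.9 × 4.22 × ln(373.1/292) = 49.54 J/K.
Phase change: ΔS₂ = +mL/T_tr = 47.9 × 2330 / 373.1 = 299.1 J/K.
ΔS_total = (49.54) + (299.1) = 349 J/K.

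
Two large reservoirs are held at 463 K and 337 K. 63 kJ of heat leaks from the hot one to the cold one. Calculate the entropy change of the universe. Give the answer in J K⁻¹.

ΔS_total = 50.9 J/K

ΔS_hot = −Q/T_H = −63000/463 = -136.07 J/K and ΔS_cold = +Q/T_C = 63000/337 = 186.94 J/K.
ΔS_total = -136.07 + 186.94 = 50.9 J/K, positive as the second law requires.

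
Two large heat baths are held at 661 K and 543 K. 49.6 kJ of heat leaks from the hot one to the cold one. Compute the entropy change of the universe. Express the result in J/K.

ΔS_hot = −Q/T_H = −49600/661 = -75.04 J/K and ΔS_cold = +Q/T_C = 49600/543 = 91.34 J/K.
ΔS_total = -75.04 + 91.34 = 16.3 J/K, positive as the second law requires.

ΔS_total = 16.3 J/K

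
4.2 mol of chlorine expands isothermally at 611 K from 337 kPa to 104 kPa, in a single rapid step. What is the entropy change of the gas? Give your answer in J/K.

ΔS_gas = 41.1 J/K

Entropy is a state function, so ΔS_gas depends only on the end states.
For an isothermal ideal gas ΔS_gas = nR ln(P₁/P₂) = 4.2 × 8.314 × ln(337/104) = 41.1 J/K.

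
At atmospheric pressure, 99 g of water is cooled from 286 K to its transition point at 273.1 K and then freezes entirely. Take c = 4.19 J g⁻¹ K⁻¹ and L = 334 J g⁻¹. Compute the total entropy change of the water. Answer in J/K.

ΔS = -140 J/K

Cooling step: ΔS₁ = m c ln(T_tr/T_i) = 99 × 4.19 × ln(273.1/286) = -19.15 J/K.
Phase change: ΔS₂ = −mL/T_tr = −99 × 334 / 273.1 = -121.1 J/K.
ΔS_total = (-19.15) + (-121.1) = -140 J/K.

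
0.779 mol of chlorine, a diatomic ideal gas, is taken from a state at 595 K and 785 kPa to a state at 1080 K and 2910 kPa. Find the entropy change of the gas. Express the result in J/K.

ΔS = 5.03 J/K

ΔS = nC_p ln(T₂/T₁) − nR ln(P₂/P₁), with C_p = 7R/2 = 29.1 J mol⁻¹ K⁻¹ for a diatomic ideal gas.
ΔS = 0.779 × [29.1 × ln(1080/595) − 8.314 × ln(2910/785)] = 5.03 J/K.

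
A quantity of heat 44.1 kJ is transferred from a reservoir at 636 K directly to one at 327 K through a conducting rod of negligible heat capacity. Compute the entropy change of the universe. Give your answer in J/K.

ΔS_total = 65.5 J/K

ΔS_hot = −Q/T_H = −44100/636 = -69.34 J/K and ΔS_cold = +Q/T_C = 44100/327 = 134.86 J/K.
ΔS_total = -69.34 + 134.86 = 65.5 J/K, positive as the second law requires.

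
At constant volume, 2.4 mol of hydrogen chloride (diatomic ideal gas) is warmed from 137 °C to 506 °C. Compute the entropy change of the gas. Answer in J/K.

In kelvin: T₁ = 410.15 K, T₂ = 779.15 K. At constant volume, ΔS = nC_V ln(T₂/T₁) with C_V = 5R/2 = 20.79 J mol⁻¹ K⁻¹.
ΔS = 2.4 × 20.79 × ln(779.15/410.15) = 32 J/K.

ΔS = 32 J/K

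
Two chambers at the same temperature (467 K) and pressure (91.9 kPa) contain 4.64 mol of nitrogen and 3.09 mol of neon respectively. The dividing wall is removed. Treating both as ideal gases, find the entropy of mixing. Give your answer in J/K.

Mole fractions: x_A = 4.64/7.73 = 0.6, x_B = 0.4.
ΔS_mix = −R(n_A ln x_A + n_B ln x_B) = −8.314 × (4.64 ln 0.6 + 3.09 ln 0.4) = 43.2 J/K.

ΔS_mix = 43.2 J/K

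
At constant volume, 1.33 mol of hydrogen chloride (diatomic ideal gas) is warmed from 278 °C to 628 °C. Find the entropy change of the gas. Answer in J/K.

ΔS = 13.6 J/K

In kelvin: T₁ = 551.15 K, T₂ = 901.15 K. At constant volume, ΔS = nC_V ln(T₂/T₁) with C_V = 5R/2 = 20.79 J mol⁻¹ K⁻¹.
ΔS = 1.33 × 20.79 × ln(901.15/551.15) = 13.6 J/K.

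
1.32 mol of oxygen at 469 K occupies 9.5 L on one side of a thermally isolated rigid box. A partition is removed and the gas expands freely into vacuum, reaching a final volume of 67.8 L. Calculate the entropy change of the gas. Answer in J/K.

No heat is exchanged and no work is done, so the ideal-gas temperature stays constant.
Entropy is a state function; using a reversible isothermal path, ΔS_gas = nR ln(V₂/V₁) = 1.32 × 8.314 × ln(67.8/9.5) = 21.6 J/K.

ΔS_gas = 21.6 J/K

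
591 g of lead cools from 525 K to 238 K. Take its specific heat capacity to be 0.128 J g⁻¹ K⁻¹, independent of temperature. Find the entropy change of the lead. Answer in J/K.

ΔS = -59.8 J/K

ΔS = ∫dQ_rev/T = m c ln(T₂/T₁) = 591 × 0.128 × ln(238/525) = -59.8 J/K.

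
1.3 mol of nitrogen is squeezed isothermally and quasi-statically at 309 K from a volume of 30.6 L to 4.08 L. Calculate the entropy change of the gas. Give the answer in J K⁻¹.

ΔS_gas = -21.8 J/K

For an isothermal ideal gas ΔS_gas = nR ln(V₂/V₁) = 1.3 × 8.314 × ln(4.08/30.6) = -21.8 J/K.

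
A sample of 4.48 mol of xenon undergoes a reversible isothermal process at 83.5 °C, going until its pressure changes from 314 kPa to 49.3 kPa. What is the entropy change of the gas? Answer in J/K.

For an isothermal ideal gas ΔS_gas = nR ln(P₁/P₂) = 4.48 × 8.314 × ln(314/49.3) = 69 J/K.

ΔS_gas = 69 J/K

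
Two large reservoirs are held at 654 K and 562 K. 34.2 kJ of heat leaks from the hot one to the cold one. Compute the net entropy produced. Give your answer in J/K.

ΔS_hot = −Q/T_H = −34200/654 = -52.29 J/K and ΔS_cold = +Q/T_C = 34200/562 = 60.85 J/K.
ΔS_total = -52.29 + 60.85 = 8.56 J/K, positive as the second law requires.

ΔS_total = 8.56 J/K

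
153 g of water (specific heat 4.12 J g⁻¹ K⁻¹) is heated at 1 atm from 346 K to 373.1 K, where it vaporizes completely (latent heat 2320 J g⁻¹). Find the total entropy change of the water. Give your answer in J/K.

ΔS = 999 J/K

Warming step: ΔS₁ = m c ln(T_tr/T_i) = 153 × 4.12 × ln(373.1/346) = 47.53 J/K.
Phase change: ΔS₂ = +mL/T_tr = 153 × 2320 / 373.1 = 951.4 J/K.
ΔS_total = (47.53) + (951.4) = 999 J/K.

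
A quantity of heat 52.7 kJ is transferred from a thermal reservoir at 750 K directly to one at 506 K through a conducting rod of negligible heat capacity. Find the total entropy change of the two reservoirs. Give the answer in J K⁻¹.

ΔS_total = 33.9 J/K

ΔS_hot = −Q/T_H = −52700/750 = -70.27 J/K and ΔS_cold = +Q/T_C = 52700/506 = 104.2 J/K.
ΔS_total = -70.27 + 104.2 = 33.9 J/K, positive as the second law requires.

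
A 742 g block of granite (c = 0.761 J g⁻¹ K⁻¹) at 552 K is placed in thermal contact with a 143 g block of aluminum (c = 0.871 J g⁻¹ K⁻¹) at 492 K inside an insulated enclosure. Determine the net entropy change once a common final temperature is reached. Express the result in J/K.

ΔS_total = 0.659 J/K

Energy balance: T_f = (m₁c₁T₁ + m₂c₂T₂)/(m₁c₁ + m₂c₂) = 541.16 K.
ΔS₁ = m₁c₁ ln(T_f/T₁) = 564.662 × ln(541.16/552) = -11.202 J/K.
ΔS₂ = m₂c₂ ln(T_f/T₂) = 124.553 × ln(541.16/492) = 11.861 J/K.
ΔS_total = -11.202 + 11.861 = 0.659 J/K.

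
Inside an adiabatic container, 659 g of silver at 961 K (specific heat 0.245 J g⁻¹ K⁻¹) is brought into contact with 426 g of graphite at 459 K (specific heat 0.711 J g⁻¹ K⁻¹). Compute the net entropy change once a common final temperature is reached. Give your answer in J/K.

ΔS_total = 30.3 J/K

Energy balance: T_f = (m₁c₁T₁ + m₂c₂T₂)/(m₁c₁ + m₂c₂) = 633.55 K.
ΔS₁ = m₁c₁ ln(T_f/T₁) = 161.455 × ln(633.55/961) = -67.268 J/K.
ΔS₂ = m₂c₂ ln(T_f/T₂) = 302.886 × ln(633.55/459) = 97.616 J/K.
ΔS_total = -67.268 + 97.616 = 30.3 J/K.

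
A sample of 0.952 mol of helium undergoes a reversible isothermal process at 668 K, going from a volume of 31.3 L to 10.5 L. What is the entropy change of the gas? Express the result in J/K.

For an isothermal ideal gas ΔS_gas = nR ln(V₂/V₁) = 0.952 × 8.314 × ln(10.5/31.3) = -8.65 J/K.

ΔS_gas = -8.65 J/K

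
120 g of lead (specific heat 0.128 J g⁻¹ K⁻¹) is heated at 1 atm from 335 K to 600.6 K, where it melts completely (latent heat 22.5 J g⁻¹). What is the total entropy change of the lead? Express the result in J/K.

Warming step: ΔS₁ = m c ln(T_tr/T_i) = 120 × 0.128 × ln(600.6/335) = 8.967 J/K.
Phase change: ΔS₂ = +mL/T_tr = 120 × 22.5 / 600.6 = 4.496 J/K.
ΔS_total = (8.967) + (4.496) = 13.5 J/K.

ΔS = 13.5 J/K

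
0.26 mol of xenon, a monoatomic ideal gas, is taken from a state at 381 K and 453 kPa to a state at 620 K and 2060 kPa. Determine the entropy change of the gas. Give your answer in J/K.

ΔS = -0.643 J/K

ΔS = nC_p ln(T₂/T₁) − nR ln(P₂/P₁), with C_p = 5R/2 = 20.79 J mol⁻¹ K⁻¹ for a monoatomic ideal gas.
ΔS = 0.26 × [20.79 × ln(620/381) − 8.314 × ln(2060/453)] = -0.643 J/K.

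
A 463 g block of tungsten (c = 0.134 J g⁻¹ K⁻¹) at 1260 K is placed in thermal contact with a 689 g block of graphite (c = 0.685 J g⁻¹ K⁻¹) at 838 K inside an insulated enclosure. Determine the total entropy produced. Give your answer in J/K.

Energy balance: T_f = (m₁c₁T₁ + m₂c₂T₂)/(m₁c₁ + m₂c₂) = 887.03 K.
ΔS₁ = m₁c₁ ln(T_f/T₁) = 62.042 × ln(887.03/1260) = -21.78 J/K.
ΔS₂ = m₂c₂ ln(T_f/T₂) = 471.965 × ln(887.03/838) = 26.84 J/K.
ΔS_total = -21.78 + 26.84 = 5.06 J/K.

ΔS_total = 5.06 J/K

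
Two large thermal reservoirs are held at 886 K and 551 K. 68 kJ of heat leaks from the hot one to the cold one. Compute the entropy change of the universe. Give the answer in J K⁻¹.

ΔS_hot = −Q/T_H = −68000/886 = -76.75 J/K and ΔS_cold = +Q/T_C = 68000/551 = 123.4 J/K.
ΔS_total = -76.75 + 123.4 = 46.7 J/K, positive as the second law requires.

ΔS_total = 46.7 J/K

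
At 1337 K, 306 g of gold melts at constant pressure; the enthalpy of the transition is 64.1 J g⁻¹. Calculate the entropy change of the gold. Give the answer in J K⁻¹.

Heat absorbed by the substance: Q = mL = 306 × 64.1 = 19614.6 J.
At constant T, ΔS = Q_rev/T = 19614.6 / 1337 = 14.7 J/K.

ΔS = 14.7 J/K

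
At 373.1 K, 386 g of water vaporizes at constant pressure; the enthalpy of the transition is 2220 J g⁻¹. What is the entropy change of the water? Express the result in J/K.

Heat absorbed by the substance: Q = mL = 386 × 2220 = 856920 J.
At constant T, ΔS = Q_rev/T = 856920 / 373.1 = 2300 J/K.

ΔS = 2300 J/K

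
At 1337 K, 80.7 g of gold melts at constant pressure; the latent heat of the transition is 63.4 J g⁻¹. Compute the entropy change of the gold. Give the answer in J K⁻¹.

ΔS = 3.83 J/K

Heat absorbed by the substance: Q = mL = 80.7 × 63.4 = 5116.38 J.
At constant T, ΔS = Q_rev/T = 5116.38 / 1337 = 3.83 J/K.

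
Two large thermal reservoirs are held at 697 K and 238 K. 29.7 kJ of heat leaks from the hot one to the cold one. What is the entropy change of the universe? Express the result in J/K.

ΔS_hot = −Q/T_H = −29700/697 = -42.61 J/K and ΔS_cold = +Q/T_C = 29700/238 = 124.8 J/K.
ΔS_total = -42.61 + 124.8 = 82.2 J/K, positive as the second law requires.

ΔS_total = 82.2 J/K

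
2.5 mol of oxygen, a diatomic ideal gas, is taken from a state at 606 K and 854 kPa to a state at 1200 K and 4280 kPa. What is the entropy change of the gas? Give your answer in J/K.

ΔS = nC_p ln(T₂/T₁) − nR ln(P₂/P₁), with C_p = 7R/2 = 29.1 J mol⁻¹ K⁻¹ for a diatomic ideal gas.
ΔS = 2.5 × [29.1 × ln(1200/606) − 8.314 × ln(4280/854)] = 16.2 J/K.

ΔS = 16.2 J/K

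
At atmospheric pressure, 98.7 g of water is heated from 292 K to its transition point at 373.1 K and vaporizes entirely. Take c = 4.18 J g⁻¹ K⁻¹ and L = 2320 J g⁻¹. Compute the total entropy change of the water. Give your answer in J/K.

Warming step: ΔS₁ = m c ln(T_tr/T_i) = 98.7 × 4.18 × ln(373.1/292) = 101.1 J/K.
Phase change: ΔS₂ = +mL/T_tr = 98.7 × 2320 / 373.1 = 613.7 J/K.
ΔS_total = (101.1) + (613.7) = 715 J/K.

ΔS = 715 J/K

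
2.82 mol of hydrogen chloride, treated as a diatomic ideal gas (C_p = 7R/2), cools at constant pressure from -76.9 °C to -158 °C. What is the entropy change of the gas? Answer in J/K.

ΔS = -43.8 J/K

In kelvin: T₁ = 196.25 K, T₂ = 115.15 K. At constant pressure, ΔS = nC_p ln(T₂/T₁) with C_p = 7R/2 = 29.1 J mol⁻¹ K⁻¹.
ΔS = 2.82 × 29.1 × ln(115.15/196.25) = -43.8 J/K.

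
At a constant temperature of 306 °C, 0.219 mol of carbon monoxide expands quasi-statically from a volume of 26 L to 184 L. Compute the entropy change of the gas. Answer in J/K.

For an isothermal ideal gas ΔS_gas = nR ln(V₂/V₁) = 0.219 × 8.314 × ln(184/26) = 3.56 J/K.

ΔS_gas = 3.56 J/K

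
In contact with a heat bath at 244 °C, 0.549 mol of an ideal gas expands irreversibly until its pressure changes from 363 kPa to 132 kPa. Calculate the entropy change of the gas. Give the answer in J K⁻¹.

Entropy is a state function, so ΔS_gas depends only on the end states.
For an isothermal ideal gas ΔS_gas = nR ln(P₁/P₂) = 0.549 × 8.314 × ln(363/132) = 4.62 J/K.

ΔS_gas = 4.62 J/K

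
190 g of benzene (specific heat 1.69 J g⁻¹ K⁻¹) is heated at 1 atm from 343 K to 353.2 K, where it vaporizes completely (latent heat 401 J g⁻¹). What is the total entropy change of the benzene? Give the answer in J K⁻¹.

Warming step: ΔS₁ = m c ln(T_tr/T_i) = 190 × 1.69 × ln(353.2/343) = 9.41 J/K.
Phase change: ΔS₂ = +mL/T_tr = 190 × 401 / 353.2 = 215.7 J/K.
ΔS_total = (9.41) + (215.7) = 225 J/K.

ΔS = 225 J/K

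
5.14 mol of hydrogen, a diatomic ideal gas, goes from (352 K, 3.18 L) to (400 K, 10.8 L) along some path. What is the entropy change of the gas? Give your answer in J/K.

ΔS = 65.9 J/K

Entropy is a state function: ΔS = nC_V ln(T₂/T₁) + nR ln(V₂/V₁), with C_V = 5R/2 = 20.79 J mol⁻¹ K⁻¹ for a diatomic ideal gas.
ΔS = 5.14 × [20.79 × ln(400/352) + 8.314 × ln(10.8/3.18)] = 65.9 J/K.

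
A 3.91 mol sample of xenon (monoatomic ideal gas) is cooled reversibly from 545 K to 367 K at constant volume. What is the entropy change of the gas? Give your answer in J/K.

ΔS = -19.3 J/K

At constant volume, ΔS = nC_V ln(T₂/T₁) with C_V = 3R/2 = 12.47 J mol⁻¹ K⁻¹.
ΔS = 3.91 × 12.47 × ln(367/545) = -19.3 J/K.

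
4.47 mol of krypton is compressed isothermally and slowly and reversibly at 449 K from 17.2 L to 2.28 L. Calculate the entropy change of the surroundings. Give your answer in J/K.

For an isothermal ideal gas ΔS_gas = nR ln(V₂/V₁) = 4.47 × 8.314 × ln(2.28/17.2) = -75.1 J/K.
The process is reversible, so ΔS_surr = −ΔS_gas = 75.1 J/K and ΔS_universe = 0.

ΔS_surr = 75.1 J/K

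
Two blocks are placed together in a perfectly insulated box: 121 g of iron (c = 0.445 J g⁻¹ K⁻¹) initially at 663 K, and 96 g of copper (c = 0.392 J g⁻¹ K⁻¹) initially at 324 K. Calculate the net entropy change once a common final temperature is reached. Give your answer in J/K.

Energy balance: T_f = (m₁c₁T₁ + m₂c₂T₂)/(m₁c₁ + m₂c₂) = 523.54 K.
ΔS₁ = m₁c₁ ln(T_f/T₁) = 53.845 × ln(523.54/663) = -12.72 J/K.
ΔS₂ = m₂c₂ ln(T_f/T₂) = 37.632 × ln(523.54/324) = 18.06 J/K.
ΔS_total = -12.72 + 18.06 = 5.34 J/K.

ΔS_total = 5.34 J/K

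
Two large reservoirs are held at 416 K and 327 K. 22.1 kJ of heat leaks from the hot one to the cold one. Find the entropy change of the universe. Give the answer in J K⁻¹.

ΔS_hot = −Q/T_H = −22100/416 = -53.12 J/K and ΔS_cold = +Q/T_C = 22100/327 = 67.58 J/K.
ΔS_total = -53.12 + 67.58 = 14.5 J/K, positive as the second law requires.

ΔS_total = 14.5 J/K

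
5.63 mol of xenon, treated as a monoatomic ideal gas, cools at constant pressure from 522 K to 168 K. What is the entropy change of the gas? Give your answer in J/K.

ΔS = -133 J/K

At constant pressure, ΔS = nC_p ln(T₂/T₁) with C_p = 5R/2 = 20.79 J mol⁻¹ K⁻¹.
ΔS = 5.63 × 20.79 × ln(168/522) = -133 J/K.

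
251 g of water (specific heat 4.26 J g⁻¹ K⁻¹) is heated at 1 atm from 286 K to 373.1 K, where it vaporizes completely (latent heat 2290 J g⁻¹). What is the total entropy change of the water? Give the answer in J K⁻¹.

ΔS = 1820 J/K

Warming step: ΔS₁ = m c ln(T_tr/T_i) = 251 × 4.26 × ln(373.1/286) = 284.27 J/K.
Phase change: ΔS₂ = +mL/T_tr = 251 × 2290 / 373.1 = 1540.6 J/K.
ΔS_total = (284.27) + (1540.6) = 1820 J/K.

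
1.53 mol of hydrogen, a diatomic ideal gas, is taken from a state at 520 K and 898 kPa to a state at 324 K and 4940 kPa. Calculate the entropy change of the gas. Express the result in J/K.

ΔS = -42.8 J/K

ΔS = nC_p ln(T₂/T₁) − nR ln(P₂/P₁), with C_p = 7R/2 = 29.1 J mol⁻¹ K⁻¹ for a diatomic ideal gas.
ΔS = 1.53 × [29.1 × ln(324/520) − 8.314 × ln(4940/898)] = -42.8 J/K.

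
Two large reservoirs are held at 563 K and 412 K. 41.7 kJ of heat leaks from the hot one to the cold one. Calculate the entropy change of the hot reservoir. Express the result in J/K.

ΔS_hot = -74.1 J/K

The hot reservoir loses heat Q, so ΔS_hot = −Q/T_H = −41700/563 = -74.1 J/K.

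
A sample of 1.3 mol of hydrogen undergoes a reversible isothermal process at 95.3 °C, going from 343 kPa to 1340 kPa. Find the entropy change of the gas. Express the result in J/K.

ΔS_gas = -14.7 J/K

For an isothermal ideal gas ΔS_gas = nR ln(P₁/P₂) = 1.3 × 8.314 × ln(343/1340) = -14.7 J/K.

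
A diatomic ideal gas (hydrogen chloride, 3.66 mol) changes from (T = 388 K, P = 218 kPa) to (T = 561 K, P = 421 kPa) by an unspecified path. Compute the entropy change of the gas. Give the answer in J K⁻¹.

ΔS = 19.2 J/K

ΔS = nC_p ln(T₂/T₁) − nR ln(P₂/P₁), with C_p = 7R/2 = 29.1 J mol⁻¹ K⁻¹ for a diatomic ideal gas.
ΔS = 3.66 × [29.1 × ln(561/388) − 8.314 × ln(421/218)] = 19.2 J/K.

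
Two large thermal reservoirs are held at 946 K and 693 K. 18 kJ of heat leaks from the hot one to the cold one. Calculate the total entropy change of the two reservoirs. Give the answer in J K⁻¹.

ΔS_total = 6.95 J/K

ΔS_hot = −Q/T_H = −18000/946 = -19.027 J/K and ΔS_cold = +Q/T_C = 18000/693 = 25.974 J/K.
ΔS_total = -19.027 + 25.974 = 6.95 J/K, positive as the second law requires.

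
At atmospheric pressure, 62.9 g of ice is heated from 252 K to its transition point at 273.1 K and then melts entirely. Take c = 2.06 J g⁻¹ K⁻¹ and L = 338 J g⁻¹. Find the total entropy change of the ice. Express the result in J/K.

ΔS = 88.3 J/K

Warming step: ΔS₁ = m c ln(T_tr/T_i) = 62.9 × 2.06 × ln(273.1/252) = 10.42 J/K.
Phase change: ΔS₂ = +mL/T_tr = 62.9 × 338 / 273.1 = 77.85 J/K.
ΔS_total = (10.42) + (77.85) = 88.3 J/K.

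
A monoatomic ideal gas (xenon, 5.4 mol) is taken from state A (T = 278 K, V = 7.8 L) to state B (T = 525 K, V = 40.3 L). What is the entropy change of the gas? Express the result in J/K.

ΔS = 117 J/K

Entropy is a state function: ΔS = nC_V ln(T₂/T₁) + nR ln(V₂/V₁), with C_V = 3R/2 = 12.47 J mol⁻¹ K⁻¹ for a monoatomic ideal gas.
ΔS = 5.4 × [12.47 × ln(525/278) + 8.314 × ln(40.3/7.8)] = 117 J/K.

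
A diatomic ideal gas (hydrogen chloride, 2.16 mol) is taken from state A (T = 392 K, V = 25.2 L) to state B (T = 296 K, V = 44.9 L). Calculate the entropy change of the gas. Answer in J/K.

Entropy is a state function: ΔS = nC_V ln(T₂/T₁) + nR ln(V₂/V₁), with C_V = 5R/2 = 20.79 J mol⁻¹ K⁻¹ for a diatomic ideal gas.
ΔS = 2.16 × [20.79 × ln(296/392) + 8.314 × ln(44.9/25.2)] = -2.24 J/K.

ΔS = -2.24 J/K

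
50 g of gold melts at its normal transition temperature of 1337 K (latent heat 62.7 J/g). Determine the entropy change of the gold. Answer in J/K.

ΔS = 2.34 J/K

Heat absorbed by the substance: Q = mL = 50 × 62.7 = 3135 J.
At constant T, ΔS = Q_rev/T = 3135 / 1337 = 2.34 J/K.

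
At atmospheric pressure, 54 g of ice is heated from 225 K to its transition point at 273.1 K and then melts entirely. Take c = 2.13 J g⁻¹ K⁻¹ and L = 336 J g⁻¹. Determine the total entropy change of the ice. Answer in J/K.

Warming step: ΔS₁ = m c ln(T_tr/T_i) = 54 × 2.13 × ln(273.1/225) = 22.28 J/K.
Phase change: ΔS₂ = +mL/T_tr = 54 × 336 / 273.1 = 66.44 J/K.
ΔS_total = (22.28) + (66.44) = 88.7 J/K.

ΔS = 88.7 J/K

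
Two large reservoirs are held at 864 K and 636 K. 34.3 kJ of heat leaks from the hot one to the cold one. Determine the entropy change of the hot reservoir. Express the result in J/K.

The hot reservoir loses heat Q, so ΔS_hot = −Q/T_H = −34300/864 = -39.7 J/K.

ΔS_hot = -39.7 J/K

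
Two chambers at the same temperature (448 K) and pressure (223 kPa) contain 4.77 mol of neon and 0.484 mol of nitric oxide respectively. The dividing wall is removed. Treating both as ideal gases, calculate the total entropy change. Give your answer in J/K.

Mole fractions: x_A = 4.77/5.25 = 0.908, x_B = 0.0921.
ΔS_mix = −R(n_A ln x_A + n_B ln x_B) = −8.314 × (4.77 ln 0.908 + 0.484 ln 0.0921) = 13.4 J/K.

ΔS_mix = 13.4 J/K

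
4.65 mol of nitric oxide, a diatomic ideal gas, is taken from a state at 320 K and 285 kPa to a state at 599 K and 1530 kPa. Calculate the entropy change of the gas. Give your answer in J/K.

ΔS = 19.9 J/K

ΔS = nC_p ln(T₂/T₁) − nR ln(P₂/P₁), with C_p = 7R/2 = 29.1 J mol⁻¹ K⁻¹ for a diatomic ideal gas.
ΔS = 4.65 × [29.1 × ln(599/320) − 8.314 × ln(1530/285)] = 19.9 J/K.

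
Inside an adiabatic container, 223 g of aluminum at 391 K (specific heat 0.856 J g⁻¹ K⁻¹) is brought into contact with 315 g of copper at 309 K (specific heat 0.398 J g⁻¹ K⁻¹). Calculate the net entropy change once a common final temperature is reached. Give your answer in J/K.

Energy balance: T_f = (m₁c₁T₁ + m₂c₂T₂)/(m₁c₁ + m₂c₂) = 358.49 K.
ΔS₁ = m₁c₁ ln(T_f/T₁) = 190.888 × ln(358.49/391) = -16.57 J/K.
ΔS₂ = m₂c₂ ln(T_f/T₂) = 125.37 × ln(358.49/309) = 18.63 J/K.
ΔS_total = -16.57 + 18.63 = 2.06 J/K.

ΔS_total = 2.06 J/K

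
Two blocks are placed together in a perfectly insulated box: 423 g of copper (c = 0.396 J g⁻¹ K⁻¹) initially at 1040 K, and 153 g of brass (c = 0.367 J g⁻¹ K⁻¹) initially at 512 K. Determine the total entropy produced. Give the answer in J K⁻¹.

ΔS_total = 9.3 J/K

Energy balance: T_f = (m₁c₁T₁ + m₂c₂T₂)/(m₁c₁ + m₂c₂) = 907.44 K.
ΔS₁ = m₁c₁ ln(T_f/T₁) = 167.508 × ln(907.44/1040) = -22.84 J/K.
ΔS₂ = m₂c₂ ln(T_f/T₂) = 56.151 × ln(907.44/512) = 32.14 J/K.
ΔS_total = -22.84 + 32.14 = 9.3 J/K.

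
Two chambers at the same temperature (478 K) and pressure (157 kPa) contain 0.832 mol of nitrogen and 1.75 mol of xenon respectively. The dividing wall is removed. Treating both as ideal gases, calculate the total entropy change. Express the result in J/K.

Mole fractions: x_A = 0.832/2.58 = 0.322, x_B = 0.678.
ΔS_mix = −R(n_A ln x_A + n_B ln x_B) = −8.314 × (0.832 ln 0.322 + 1.75 ln 0.678) = 13.5 J/K.

ΔS_mix = 13.5 J/K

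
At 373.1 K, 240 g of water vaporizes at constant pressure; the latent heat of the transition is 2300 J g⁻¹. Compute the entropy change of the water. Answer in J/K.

ΔS = 1480 J/K

Heat absorbed by the substance: Q = mL = 240 × 2300 = 552000 J.
At constant T, ΔS = Q_rev/T = 552000 / 373.1 = 1480 J/K.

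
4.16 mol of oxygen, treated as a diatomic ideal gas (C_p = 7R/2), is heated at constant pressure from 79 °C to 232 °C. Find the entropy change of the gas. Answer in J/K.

In kelvin: T₁ = 352.15 K, T₂ = 505.15 K. At constant pressure, ΔS = nC_p ln(T₂/T₁) with C_p = 7R/2 = 29.1 J mol⁻¹ K⁻¹.
ΔS = 4.16 × 29.1 × ln(505.15/352.15) = 43.7 J/K.

ΔS = 43.7 J/K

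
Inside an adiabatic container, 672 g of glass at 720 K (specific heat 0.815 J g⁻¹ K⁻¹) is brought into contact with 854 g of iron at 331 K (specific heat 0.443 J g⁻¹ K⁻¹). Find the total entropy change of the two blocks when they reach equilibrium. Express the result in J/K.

Energy balance: T_f = (m₁c₁T₁ + m₂c₂T₂)/(m₁c₁ + m₂c₂) = 561.07 K.
ΔS₁ = m₁c₁ ln(T_f/T₁) = 547.68 × ln(561.07/720) = -136.6 J/K.
ΔS₂ = m₂c₂ ln(T_f/T₂) = 378.322 × ln(561.07/331) = 199.7 J/K.
ΔS_total = -136.6 + 199.7 = 63.1 J/K.

ΔS_total = 63.1 J/K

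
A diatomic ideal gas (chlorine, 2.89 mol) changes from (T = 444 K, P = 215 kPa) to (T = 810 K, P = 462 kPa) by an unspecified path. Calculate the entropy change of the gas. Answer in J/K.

ΔS = 32.2 J/K

ΔS = nC_p ln(T₂/T₁) − nR ln(P₂/P₁), with C_p = 7R/2 = 29.1 J mol⁻¹ K⁻¹ for a diatomic ideal gas.
ΔS = 2.89 × [29.1 × ln(810/444) − 8.314 × ln(462/215)] = 32.2 J/K.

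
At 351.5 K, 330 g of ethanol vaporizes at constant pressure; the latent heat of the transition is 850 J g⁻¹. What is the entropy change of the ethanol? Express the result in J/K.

ΔS = 798 J/K

Heat absorbed by the substance: Q = mL = 330 × 850 = 280500 J.
At constant T, ΔS = Q_rev/T = 280500 / 351.5 = 798 J/K.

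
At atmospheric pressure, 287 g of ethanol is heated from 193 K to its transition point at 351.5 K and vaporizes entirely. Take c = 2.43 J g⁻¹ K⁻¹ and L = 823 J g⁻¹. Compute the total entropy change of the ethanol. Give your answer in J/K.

Warming step: ΔS₁ = m c ln(T_tr/T_i) = 287 × 2.43 × ln(351.5/193) = 418.1 J/K.
Phase change: ΔS₂ = +mL/T_tr = 287 × 823 / 351.5 = 672 J/K.
ΔS_total = (418.1) + (672) = 1090 J/K.

ΔS = 1090 J/K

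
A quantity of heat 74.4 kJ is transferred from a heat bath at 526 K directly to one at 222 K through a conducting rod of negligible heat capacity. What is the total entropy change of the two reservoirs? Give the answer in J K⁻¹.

ΔS_total = 194 J/K

ΔS_hot = −Q/T_H = −74400/526 = -141.4 J/K and ΔS_cold = +Q/T_C = 74400/222 = 335.1 J/K.
ΔS_total = -141.4 + 335.1 = 194 J/K, positive as the second law requires.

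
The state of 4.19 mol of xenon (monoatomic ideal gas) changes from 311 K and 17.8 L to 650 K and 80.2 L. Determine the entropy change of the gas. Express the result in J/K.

ΔS = 91 J/K

Entropy is a state function: ΔS = nC_V ln(T₂/T₁) + nR ln(V₂/V₁), with C_V = 3R/2 = 12.47 J mol⁻¹ K⁻¹ for a monoatomic ideal gas.
ΔS = 4.19 × [12.47 × ln(650/311) + 8.314 × ln(80.2/17.8)] = 91 J/K.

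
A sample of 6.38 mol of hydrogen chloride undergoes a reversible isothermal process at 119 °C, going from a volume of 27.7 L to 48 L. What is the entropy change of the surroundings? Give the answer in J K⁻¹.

ΔS_surr = -29.2 J/K

For an isothermal ideal gas ΔS_gas = nR ln(V₂/V₁) = 6.38 × 8.314 × ln(48/27.7) = 29.2 J/K.
The process is reversible, so ΔS_surr = −ΔS_gas = -29.2 J/K and ΔS_universe = 0.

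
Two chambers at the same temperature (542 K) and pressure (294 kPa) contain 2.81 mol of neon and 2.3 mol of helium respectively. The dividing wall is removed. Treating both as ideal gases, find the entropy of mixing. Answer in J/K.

ΔS_mix = 29.2 J/K

Mole fractions: x_A = 2.81/5.11 = 0.55, x_B = 0.45.
ΔS_mix = −R(n_A ln x_A + n_B ln x_B) = −8.314 × (2.81 ln 0.55 + 2.3 ln 0.45) = 29.2 J/K.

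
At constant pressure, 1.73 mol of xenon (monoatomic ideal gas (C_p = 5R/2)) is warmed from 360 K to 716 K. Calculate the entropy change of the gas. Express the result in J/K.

ΔS = 24.7 J/K

At constant pressure, ΔS = nC_p ln(T₂/T₁) with C_p = 5R/2 = 20.79 J mol⁻¹ K⁻¹.
ΔS = 1.73 × 20.79 × ln(716/360) = 24.7 J/K.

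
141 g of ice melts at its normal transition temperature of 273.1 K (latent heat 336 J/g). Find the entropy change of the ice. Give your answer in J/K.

Heat absorbed by the substance: Q = mL = 141 × 336 = 47376 J.
At constant T, ΔS = Q_rev/T = 47376 / 273.1 = 173 J/K.

ΔS = 173 J/K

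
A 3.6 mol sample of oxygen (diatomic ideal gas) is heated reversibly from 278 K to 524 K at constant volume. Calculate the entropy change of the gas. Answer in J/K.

ΔS = 47.4 J/K

At constant volume, ΔS = nC_V ln(T₂/T₁) with C_V = 5R/2 = 20.79 J mol⁻¹ K⁻¹.
ΔS = 3.6 × 20.79 × ln(524/278) = 47.4 J/K.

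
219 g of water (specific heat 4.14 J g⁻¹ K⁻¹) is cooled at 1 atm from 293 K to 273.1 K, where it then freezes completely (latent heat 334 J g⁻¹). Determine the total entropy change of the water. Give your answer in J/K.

Cooling step: ΔS₁ = m c ln(T_tr/T_i) = 219 × 4.14 × ln(273.1/293) = -63.77 J/K.
Phase change: ΔS₂ = −mL/T_tr = −219 × 334 / 273.1 = -267.8 J/K.
ΔS_total = (-63.77) + (-267.8) = -332 J/K.

ΔS = -332 J/K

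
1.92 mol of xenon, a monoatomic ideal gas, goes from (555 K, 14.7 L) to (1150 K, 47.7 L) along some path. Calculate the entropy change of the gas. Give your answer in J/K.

Entropy is a state function: ΔS = nC_V ln(T₂/T₁) + nR ln(V₂/V₁), with C_V = 3R/2 = 12.47 J mol⁻¹ K⁻¹ for a monoatomic ideal gas.
ΔS = 1.92 × [12.47 × ln(1150/555) + 8.314 × ln(47.7/14.7)] = 36.2 J/K.

ΔS = 36.2 J/K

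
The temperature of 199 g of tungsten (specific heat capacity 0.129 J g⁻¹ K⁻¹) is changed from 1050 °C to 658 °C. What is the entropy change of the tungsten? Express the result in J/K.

ΔS = -9.02 J/K

In kelvin: T₁ = 1323.15 K, T₂ = 931.15 K. ΔS = ∫dQ_rev/T = m c ln(T₂/T₁) = 199 × 0.129 × ln(931.15/1323.15) = -9.02 J/K.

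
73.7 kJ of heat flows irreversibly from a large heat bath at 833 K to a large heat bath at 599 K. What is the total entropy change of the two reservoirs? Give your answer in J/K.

ΔS_hot = −Q/T_H = −73700/833 = -88.475 J/K and ΔS_cold = +Q/T_C = 73700/599 = 123.04 J/K.
ΔS_total = -88.475 + 123.04 = 34.6 J/K, positive as the second law requires.

ΔS_total = 34.6 J/K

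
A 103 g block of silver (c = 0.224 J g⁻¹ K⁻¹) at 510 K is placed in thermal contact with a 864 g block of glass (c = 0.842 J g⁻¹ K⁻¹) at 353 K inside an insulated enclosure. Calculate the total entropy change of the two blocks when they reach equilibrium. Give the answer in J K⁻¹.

Energy balance: T_f = (m₁c₁T₁ + m₂c₂T₂)/(m₁c₁ + m₂c₂) = 357.83 K.
ΔS₁ = m₁c₁ ln(T_f/T₁) = 23.072 × ln(357.83/510) = -8.176 J/K.
ΔS₂ = m₂c₂ ln(T_f/T₂) = 727.488 × ln(357.83/353) = 9.879 J/K.
ΔS_total = -8.176 + 9.879 = 1.7 J/K.

ΔS_total = 1.7 J/K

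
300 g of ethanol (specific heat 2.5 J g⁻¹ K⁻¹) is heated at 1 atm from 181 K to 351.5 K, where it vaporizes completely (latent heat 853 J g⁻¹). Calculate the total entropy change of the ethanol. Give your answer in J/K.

ΔS = 1230 J/K

Warming step: ΔS₁ = m c ln(T_tr/T_i) = 300 × 2.5 × ln(351.5/181) = 497.8 J/K.
Phase change: ΔS₂ = +mL/T_tr = 300 × 853 / 351.5 = 728 J/K.
ΔS_total = (497.8) + (728) = 1230 J/K.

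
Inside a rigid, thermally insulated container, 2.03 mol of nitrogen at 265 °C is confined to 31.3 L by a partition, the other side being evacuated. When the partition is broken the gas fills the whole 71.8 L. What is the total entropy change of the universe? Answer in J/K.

ΔS_universe = 14 J/K

For an ideal gas in free expansion Q = 0 and W = 0, so T is unchanged.
Entropy is a state function; using a reversible isothermal path, ΔS_gas = nR ln(V₂/V₁) = 2.03 × 8.314 × ln(71.8/31.3) = 14 J/K.
The insulated surroundings exchange no heat, so ΔS_surr = 0 and ΔS_universe = ΔS_gas.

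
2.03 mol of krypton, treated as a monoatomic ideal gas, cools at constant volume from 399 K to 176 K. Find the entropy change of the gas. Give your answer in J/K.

At constant volume, ΔS = nC_V ln(T₂/T₁) with C_V = 3R/2 = 12.47 J mol⁻¹ K⁻¹.
ΔS = 2.03 × 12.47 × ln(176/399) = -20.7 J/K.

ΔS = -20.7 J/K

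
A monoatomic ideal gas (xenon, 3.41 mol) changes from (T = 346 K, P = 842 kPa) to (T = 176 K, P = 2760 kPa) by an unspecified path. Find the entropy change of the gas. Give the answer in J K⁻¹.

ΔS = -81.6 J/K

ΔS = nC_p ln(T₂/T₁) − nR ln(P₂/P₁), with C_p = 5R/2 = 20.79 J mol⁻¹ K⁻¹ for a monoatomic ideal gas.
ΔS = 3.41 × [20.79 × ln(176/346) − 8.314 × ln(2760/842)] = -81.6 J/K.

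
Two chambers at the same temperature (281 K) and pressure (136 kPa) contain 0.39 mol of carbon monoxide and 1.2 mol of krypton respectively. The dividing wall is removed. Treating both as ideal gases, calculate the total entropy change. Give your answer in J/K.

ΔS_mix = 7.36 J/K

Mole fractions: x_A = 0.39/1.59 = 0.245, x_B = 0.755.
ΔS_mix = −R(n_A ln x_A + n_B ln x_B) = −8.314 × (0.39 ln 0.245 + 1.2 ln 0.755) = 7.36 J/K.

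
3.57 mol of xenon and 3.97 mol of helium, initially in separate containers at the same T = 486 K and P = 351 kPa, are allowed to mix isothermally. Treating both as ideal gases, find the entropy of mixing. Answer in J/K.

Mole fractions: x_A = 3.57/7.54 = 0.473, x_B = 0.527.
ΔS_mix = −R(n_A ln x_A + n_B ln x_B) = −8.314 × (3.57 ln 0.473 + 3.97 ln 0.527) = 43.4 J/K.

ΔS_mix = 43.4 J/K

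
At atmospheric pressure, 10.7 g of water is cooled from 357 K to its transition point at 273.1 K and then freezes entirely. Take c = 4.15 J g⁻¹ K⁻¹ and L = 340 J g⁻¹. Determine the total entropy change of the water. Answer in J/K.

ΔS = -25.2 J/K

Cooling step: ΔS₁ = m c ln(T_tr/T_i) = 10.7 × 4.15 × ln(273.1/357) = -11.9 J/K.
Phase change: ΔS₂ = −mL/T_tr = −10.7 × 340 / 273.1 = -13.32 J/K.
ΔS_total = (-11.9) + (-13.32) = -25.2 J/K.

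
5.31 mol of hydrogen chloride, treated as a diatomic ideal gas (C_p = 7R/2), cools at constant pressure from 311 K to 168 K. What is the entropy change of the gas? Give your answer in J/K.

ΔS = -95.2 J/K

At constant pressure, ΔS = nC_p ln(T₂/T₁) with C_p = 7R/2 = 29.1 J mol⁻¹ K⁻¹.
ΔS = 5.31 × 29.1 × ln(168/311) = -95.2 J/K.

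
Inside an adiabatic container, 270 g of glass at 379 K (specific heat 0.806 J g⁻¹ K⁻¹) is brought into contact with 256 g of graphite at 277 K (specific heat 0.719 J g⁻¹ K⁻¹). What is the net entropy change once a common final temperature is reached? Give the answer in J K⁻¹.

Energy balance: T_f = (m₁c₁T₁ + m₂c₂T₂)/(m₁c₁ + m₂c₂) = 332.26 K.
ΔS₁ = m₁c₁ ln(T_f/T₁) = 217.62 × ln(332.26/379) = -28.64 J/K.
ΔS₂ = m₂c₂ ln(T_f/T₂) = 184.064 × ln(332.26/277) = 33.48 J/K.
ΔS_total = -28.64 + 33.48 = 4.84 J/K.

ΔS_total = 4.84 J/K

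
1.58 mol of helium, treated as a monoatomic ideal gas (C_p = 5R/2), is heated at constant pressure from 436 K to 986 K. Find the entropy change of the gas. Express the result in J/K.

ΔS = 26.8 J/K

At constant pressure, ΔS = nC_p ln(T₂/T₁) with C_p = 5R/2 = 20.79 J mol⁻¹ K⁻¹.
ΔS = 1.58 × 20.79 × ln(986/436) = 26.8 J/K.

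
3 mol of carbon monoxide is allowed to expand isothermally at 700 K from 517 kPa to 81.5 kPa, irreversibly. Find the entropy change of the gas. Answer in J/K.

ΔS_gas = 46.1 J/K

Entropy is a state function, so ΔS_gas depends only on the end states.
For an isothermal ideal gas ΔS_gas = nR ln(P₁/P₂) = 3 × 8.314 × ln(517/81.5) = 46.1 J/K.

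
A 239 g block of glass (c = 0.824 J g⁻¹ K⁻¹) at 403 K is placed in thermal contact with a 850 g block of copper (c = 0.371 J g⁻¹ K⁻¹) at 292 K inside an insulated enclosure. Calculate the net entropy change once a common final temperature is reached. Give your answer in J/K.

Energy balance: T_f = (m₁c₁T₁ + m₂c₂T₂)/(m₁c₁ + m₂c₂) = 334.67 K.
ΔS₁ = m₁c₁ ln(T_f/T₁) = 196.936 × ln(334.67/403) = -36.59 J/K.
ΔS₂ = m₂c₂ ln(T_f/T₂) = 315.35 × ln(334.67/292) = 43.01 J/K.
ΔS_total = -36.59 + 43.01 = 6.42 J/K.

ΔS_total = 6.42 J/K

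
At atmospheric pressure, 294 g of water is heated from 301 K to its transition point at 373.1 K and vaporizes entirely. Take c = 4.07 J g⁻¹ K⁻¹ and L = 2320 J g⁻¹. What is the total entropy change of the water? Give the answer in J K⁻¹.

Warming step: ΔS₁ = m c ln(T_tr/T_i) = 294 × 4.07 × ln(373.1/301) = 256.95 J/K.
Phase change: ΔS₂ = +mL/T_tr = 294 × 2320 / 373.1 = 1828.1 J/K.
ΔS_total = (256.95) + (1828.1) = 2090 J/K.

ΔS = 2090 J/K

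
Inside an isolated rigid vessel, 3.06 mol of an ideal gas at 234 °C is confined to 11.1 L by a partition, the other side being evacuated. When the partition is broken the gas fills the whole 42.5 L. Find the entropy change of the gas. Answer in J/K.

No heat is exchanged and no work is done, so the ideal-gas temperature stays constant.
Entropy is a state function; using a reversible isothermal path, ΔS_gas = nR ln(V₂/V₁) = 3.06 × 8.314 × ln(42.5/11.1) = 34.2 J/K.

ΔS_gas = 34.2 J/K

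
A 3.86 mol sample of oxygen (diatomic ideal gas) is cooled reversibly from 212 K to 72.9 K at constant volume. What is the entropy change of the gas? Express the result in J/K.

ΔS = -85.6 J/K

At constant volume, ΔS = nC_V ln(T₂/T₁) with C_V = 5R/2 = 20.79 J mol⁻¹ K⁻¹.
ΔS = 3.86 × 20.79 × ln(72.9/212) = -85.6 J/K.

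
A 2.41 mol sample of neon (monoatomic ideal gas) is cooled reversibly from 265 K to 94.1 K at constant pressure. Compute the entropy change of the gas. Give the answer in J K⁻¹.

At constant pressure, ΔS = nC_p ln(T₂/T₁) with C_p = 5R/2 = 20.79 J mol⁻¹ K⁻¹.
ΔS = 2.41 × 20.79 × ln(94.1/265) = -51.9 J/K.

ΔS = -51.9 J/K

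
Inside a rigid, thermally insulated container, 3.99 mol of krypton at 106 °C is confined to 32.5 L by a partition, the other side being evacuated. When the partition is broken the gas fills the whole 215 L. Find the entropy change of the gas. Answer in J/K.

No heat is exchanged and no work is done, so the ideal-gas temperature stays constant.
Entropy is a state function; using a reversible isothermal path, ΔS_gas = nR ln(V₂/V₁) = 3.99 × 8.314 × ln(215/32.5) = 62.7 J/K.

ΔS_gas = 62.7 J/K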